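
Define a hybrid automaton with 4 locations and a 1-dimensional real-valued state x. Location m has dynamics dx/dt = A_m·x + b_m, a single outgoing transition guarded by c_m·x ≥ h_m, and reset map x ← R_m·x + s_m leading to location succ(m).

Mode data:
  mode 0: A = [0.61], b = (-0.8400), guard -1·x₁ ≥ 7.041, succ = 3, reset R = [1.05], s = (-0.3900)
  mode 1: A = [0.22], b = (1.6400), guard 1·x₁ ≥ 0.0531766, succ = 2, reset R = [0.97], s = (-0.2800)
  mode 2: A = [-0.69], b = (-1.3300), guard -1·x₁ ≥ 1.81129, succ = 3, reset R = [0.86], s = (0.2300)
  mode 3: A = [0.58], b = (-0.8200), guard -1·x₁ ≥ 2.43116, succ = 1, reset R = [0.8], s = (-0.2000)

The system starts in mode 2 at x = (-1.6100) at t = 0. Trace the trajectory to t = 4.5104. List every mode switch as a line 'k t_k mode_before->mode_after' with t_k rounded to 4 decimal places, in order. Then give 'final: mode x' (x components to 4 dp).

Mode 2: guard c·x = 1.8113 hit at Δt = 1.4563 (t = 1.4563), x⁻ = (-1.8113) → reset → x⁺ = (-1.3277), jump to mode 3
Mode 3: guard c·x = 2.4312 hit at Δt = 0.5832 (t = 2.0395), x⁻ = (-2.4312) → reset → x⁺ = (-2.1449), jump to mode 1
Mode 1: guard c·x = 0.0532 hit at Δt = 1.5746 (t = 3.6141), x⁻ = (0.0532) → reset → x⁺ = (-0.2284), jump to mode 2
Mode 2: flow for 0.8963 to horizon, guard not reached → x = (-1.0121)

1 1.4563 2->3
2 2.0395 3->1
3 3.6141 1->2
final: 2 -1.0121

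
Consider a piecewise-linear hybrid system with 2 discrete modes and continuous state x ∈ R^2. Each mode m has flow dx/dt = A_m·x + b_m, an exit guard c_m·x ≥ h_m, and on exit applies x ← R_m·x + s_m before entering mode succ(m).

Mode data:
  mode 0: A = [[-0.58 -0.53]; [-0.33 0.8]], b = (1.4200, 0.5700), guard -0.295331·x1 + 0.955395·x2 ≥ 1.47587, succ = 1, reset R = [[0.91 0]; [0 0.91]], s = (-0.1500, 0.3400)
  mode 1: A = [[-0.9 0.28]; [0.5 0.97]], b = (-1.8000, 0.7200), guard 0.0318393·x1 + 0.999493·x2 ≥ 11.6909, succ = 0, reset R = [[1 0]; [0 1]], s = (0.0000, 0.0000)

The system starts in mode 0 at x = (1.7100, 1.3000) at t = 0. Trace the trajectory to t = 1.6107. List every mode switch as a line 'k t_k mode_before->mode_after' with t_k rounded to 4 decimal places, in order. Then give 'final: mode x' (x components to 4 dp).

Mode 0: guard c·x = 1.4759 hit at Δt = 0.5314 (t = 0.5314), x⁻ = (1.5070, 2.0106) → reset → x⁺ = (1.2214, 2.1697), jump to mode 1
Mode 1: flow for 1.0793 to horizon, guard not reached → x = (0.2144, 8.1063)

1 0.5314 0->1
final: 1 0.2144 8.1063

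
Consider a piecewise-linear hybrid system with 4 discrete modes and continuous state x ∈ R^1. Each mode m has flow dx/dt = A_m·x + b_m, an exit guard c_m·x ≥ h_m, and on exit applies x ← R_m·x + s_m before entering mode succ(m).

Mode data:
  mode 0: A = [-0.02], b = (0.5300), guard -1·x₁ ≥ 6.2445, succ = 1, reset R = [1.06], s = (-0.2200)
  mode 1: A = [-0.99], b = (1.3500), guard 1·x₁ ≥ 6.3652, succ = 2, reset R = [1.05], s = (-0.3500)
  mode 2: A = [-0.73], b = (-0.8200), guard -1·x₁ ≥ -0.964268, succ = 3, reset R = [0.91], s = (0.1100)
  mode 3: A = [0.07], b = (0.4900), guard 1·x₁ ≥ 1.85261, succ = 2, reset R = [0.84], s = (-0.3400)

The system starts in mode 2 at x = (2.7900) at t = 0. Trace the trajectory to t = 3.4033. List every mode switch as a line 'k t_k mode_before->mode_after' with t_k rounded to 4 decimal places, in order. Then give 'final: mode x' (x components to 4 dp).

Mode 2: guard c·x = -0.9643 hit at Δt = 0.8608 (t = 0.8608), x⁻ = (0.9643) → reset → x⁺ = (0.9875), jump to mode 3
Mode 3: guard c·x = 1.8526 hit at Δt = 1.4691 (t = 2.3299), x⁻ = (1.8526) → reset → x⁺ = (1.2162), jump to mode 2
Mode 2: guard c·x = -0.9643 hit at Δt = 0.1561 (t = 2.4860), x⁻ = (0.9643) → reset → x⁺ = (0.9875), jump to mode 3
Mode 3: flow for 0.9173 to horizon, guard not reached → x = (1.5172)

1 0.8608 2->3
2 2.3299 3->2
3 2.4860 2->3
final: 3 1.5172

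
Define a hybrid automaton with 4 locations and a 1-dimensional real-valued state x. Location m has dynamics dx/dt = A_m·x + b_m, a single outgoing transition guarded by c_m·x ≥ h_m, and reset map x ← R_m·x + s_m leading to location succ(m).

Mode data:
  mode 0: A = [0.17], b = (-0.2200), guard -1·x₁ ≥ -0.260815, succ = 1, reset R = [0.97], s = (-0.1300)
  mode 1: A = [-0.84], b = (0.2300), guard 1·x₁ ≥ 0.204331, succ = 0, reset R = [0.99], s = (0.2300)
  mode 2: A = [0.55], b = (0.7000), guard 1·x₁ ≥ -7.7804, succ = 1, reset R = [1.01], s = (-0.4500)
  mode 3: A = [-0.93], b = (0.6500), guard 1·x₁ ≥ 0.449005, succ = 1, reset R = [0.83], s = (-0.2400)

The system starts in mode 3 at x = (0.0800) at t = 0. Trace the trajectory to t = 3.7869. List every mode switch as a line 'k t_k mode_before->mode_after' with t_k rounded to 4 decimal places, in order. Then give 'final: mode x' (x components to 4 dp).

Mode 3: guard c·x = 0.4490 hit at Δt = 0.9751 (t = 0.9751), x⁻ = (0.4490) → reset → x⁺ = (0.1327), jump to mode 1
Mode 1: guard c·x = 0.2043 hit at Δt = 0.8437 (t = 1.8188), x⁻ = (0.2043) → reset → x⁺ = (0.4323), jump to mode 0
Mode 0: guard c·x = -0.2608 hit at Δt = 1.0674 (t = 2.8862), x⁻ = (0.2608) → reset → x⁺ = (0.1230), jump to mode 1
Mode 1: flow for 0.9007 to horizon, guard not reached → x = (0.2030)

1 0.9751 3->1
2 1.8188 1->0
3 2.8862 0->1
final: 1 0.2030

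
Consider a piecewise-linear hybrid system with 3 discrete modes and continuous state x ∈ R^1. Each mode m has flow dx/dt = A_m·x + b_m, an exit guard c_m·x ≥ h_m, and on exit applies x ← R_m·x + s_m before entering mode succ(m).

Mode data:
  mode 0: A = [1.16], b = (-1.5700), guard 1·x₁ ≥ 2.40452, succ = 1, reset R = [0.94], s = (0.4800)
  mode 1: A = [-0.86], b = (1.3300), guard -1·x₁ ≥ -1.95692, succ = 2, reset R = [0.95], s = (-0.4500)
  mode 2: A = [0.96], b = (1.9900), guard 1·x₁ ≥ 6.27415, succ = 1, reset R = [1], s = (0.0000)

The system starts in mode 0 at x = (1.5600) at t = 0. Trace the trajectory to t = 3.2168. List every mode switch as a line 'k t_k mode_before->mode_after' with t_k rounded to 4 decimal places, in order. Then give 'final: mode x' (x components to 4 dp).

Mode 0: guard c·x = 2.4045 hit at Δt = 1.4026 (t = 1.4026), x⁻ = (2.4045) → reset → x⁺ = (2.7402), jump to mode 1
Mode 1: guard c·x = -1.9569 hit at Δt = 1.2415 (t = 2.6441), x⁻ = (1.9569) → reset → x⁺ = (1.4091), jump to mode 2
Mode 2: flow for 0.5727 to horizon, guard not reached → x = (3.9610)

1 1.4026 0->1
2 2.6441 1->2
final: 2 3.9610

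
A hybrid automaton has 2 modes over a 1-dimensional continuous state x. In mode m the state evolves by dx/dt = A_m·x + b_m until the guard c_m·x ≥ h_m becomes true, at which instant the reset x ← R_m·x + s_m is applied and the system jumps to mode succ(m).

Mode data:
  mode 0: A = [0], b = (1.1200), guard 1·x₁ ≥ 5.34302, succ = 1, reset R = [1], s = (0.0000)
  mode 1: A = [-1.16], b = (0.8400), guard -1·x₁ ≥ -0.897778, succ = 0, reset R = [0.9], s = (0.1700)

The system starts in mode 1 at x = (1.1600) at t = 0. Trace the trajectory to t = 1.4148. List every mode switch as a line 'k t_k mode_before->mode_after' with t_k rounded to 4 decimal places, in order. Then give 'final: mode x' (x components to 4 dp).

1 0.7934 1->0
final: 0 1.6740

Mode 1: guard c·x = -0.8978 hit at Δt = 0.7934 (t = 0.7934), x⁻ = (0.8978) → reset → x⁺ = (0.9780), jump to mode 0
Mode 0: flow for 0.6214 to horizon, guard not reached → x = (1.6740)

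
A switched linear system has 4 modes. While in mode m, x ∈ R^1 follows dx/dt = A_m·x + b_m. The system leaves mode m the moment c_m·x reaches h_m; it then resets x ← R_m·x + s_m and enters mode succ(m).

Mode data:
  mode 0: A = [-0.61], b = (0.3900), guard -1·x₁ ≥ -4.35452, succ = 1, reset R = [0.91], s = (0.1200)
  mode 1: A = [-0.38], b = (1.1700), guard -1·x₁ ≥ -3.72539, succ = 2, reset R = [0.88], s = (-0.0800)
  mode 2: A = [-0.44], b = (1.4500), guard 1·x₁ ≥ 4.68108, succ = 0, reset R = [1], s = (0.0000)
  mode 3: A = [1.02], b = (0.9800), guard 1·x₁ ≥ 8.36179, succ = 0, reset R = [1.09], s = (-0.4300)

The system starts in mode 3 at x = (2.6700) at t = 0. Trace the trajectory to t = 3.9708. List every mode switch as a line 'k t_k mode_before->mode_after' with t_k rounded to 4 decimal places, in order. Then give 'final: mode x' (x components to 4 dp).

1 0.9245 3->0
2 2.1911 0->1
3 3.3488 1->2
final: 2 3.2216

Mode 3: guard c·x = 8.3618 hit at Δt = 0.9245 (t = 0.9245), x⁻ = (8.3618) → reset → x⁺ = (8.6844), jump to mode 0
Mode 0: guard c·x = -4.3545 hit at Δt = 1.2666 (t = 2.1911), x⁻ = (4.3545) → reset → x⁺ = (4.0826), jump to mode 1
Mode 1: guard c·x = -3.7254 hit at Δt = 1.1577 (t = 3.3488), x⁻ = (3.7254) → reset → x⁺ = (3.1983), jump to mode 2
Mode 2: flow for 0.6220 to horizon, guard not reached → x = (3.2216)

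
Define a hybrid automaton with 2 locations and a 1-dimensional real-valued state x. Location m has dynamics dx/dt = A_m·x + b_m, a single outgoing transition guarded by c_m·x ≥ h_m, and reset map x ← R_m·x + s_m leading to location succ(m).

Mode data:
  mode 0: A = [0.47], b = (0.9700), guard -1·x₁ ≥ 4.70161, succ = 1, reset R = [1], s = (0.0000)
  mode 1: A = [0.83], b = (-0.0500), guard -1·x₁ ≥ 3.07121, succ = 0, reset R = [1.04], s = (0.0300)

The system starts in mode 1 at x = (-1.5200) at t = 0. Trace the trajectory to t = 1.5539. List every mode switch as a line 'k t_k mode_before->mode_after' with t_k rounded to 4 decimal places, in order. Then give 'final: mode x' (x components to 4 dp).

1 0.8240 1->0
final: 0 -3.6143

Mode 1: guard c·x = 3.0712 hit at Δt = 0.8240 (t = 0.8240), x⁻ = (-3.0712) → reset → x⁺ = (-3.1641), jump to mode 0
Mode 0: flow for 0.7299 to horizon, guard not reached → x = (-3.6143)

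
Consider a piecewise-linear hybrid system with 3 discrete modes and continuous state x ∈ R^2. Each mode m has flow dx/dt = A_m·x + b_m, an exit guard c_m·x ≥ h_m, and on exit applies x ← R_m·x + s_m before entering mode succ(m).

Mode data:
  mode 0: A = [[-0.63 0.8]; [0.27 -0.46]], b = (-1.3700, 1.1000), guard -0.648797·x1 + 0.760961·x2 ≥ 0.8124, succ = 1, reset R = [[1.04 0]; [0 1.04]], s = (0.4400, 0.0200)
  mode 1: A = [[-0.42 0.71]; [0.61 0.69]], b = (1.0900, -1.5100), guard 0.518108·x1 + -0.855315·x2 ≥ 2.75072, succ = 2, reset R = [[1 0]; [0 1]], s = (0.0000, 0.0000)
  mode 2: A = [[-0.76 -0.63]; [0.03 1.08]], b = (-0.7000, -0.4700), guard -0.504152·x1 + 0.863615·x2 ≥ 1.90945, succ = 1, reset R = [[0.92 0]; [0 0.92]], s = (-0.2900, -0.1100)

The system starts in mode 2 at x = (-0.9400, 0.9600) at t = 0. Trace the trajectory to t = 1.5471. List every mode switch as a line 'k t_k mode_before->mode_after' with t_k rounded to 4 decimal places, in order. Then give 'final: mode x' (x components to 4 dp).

Mode 2: guard c·x = 1.9095 hit at Δt = 0.6336 (t = 0.6336), x⁻ = (-1.3114, 1.4454) → reset → x⁺ = (-1.4965, 1.2198), jump to mode 1
Mode 1: flow for 0.9135 to horizon, guard not reached → x = (0.0710, -0.1522)

1 0.6336 2->1
final: 1 0.0710 -0.1522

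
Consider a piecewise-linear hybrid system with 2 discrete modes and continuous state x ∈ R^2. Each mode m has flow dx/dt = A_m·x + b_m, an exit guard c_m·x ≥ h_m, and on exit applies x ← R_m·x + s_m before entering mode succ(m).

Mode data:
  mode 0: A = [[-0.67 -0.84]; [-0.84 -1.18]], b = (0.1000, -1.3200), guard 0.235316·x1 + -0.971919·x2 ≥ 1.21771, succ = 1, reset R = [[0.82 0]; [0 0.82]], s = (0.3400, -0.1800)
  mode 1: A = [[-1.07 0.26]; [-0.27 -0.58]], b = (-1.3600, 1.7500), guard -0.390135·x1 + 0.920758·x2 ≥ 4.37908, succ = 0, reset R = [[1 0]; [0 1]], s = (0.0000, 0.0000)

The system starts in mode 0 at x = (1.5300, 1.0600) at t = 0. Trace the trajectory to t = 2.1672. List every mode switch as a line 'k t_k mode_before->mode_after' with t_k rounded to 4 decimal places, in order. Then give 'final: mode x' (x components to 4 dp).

Mode 0: guard c·x = 1.2177 hit at Δt = 1.0182 (t = 1.0182), x⁻ = (1.0391, -1.0013) → reset → x⁺ = (1.1921, -1.0011), jump to mode 1
Mode 1: flow for 1.1490 to horizon, guard not reached → x = (-0.5108, 0.9459)

1 1.0182 0->1
final: 1 -0.5108 0.9459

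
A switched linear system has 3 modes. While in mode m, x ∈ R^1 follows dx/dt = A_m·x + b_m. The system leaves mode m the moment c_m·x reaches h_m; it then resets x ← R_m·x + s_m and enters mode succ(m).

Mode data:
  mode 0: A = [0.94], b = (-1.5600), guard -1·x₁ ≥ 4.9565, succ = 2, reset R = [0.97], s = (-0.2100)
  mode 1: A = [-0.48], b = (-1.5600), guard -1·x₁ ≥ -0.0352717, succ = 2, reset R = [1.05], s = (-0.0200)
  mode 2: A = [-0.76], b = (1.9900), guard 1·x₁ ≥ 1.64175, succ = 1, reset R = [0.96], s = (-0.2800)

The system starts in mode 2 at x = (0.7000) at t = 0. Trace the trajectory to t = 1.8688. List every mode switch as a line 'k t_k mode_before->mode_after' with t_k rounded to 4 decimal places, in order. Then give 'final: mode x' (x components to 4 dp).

Mode 2: guard c·x = 1.6418 hit at Δt = 0.8883 (t = 0.8883), x⁻ = (1.6417) → reset → x⁺ = (1.2961), jump to mode 1
Mode 1: guard c·x = -0.0353 hit at Δt = 0.6767 (t = 1.5650), x⁻ = (0.0353) → reset → x⁺ = (0.0170), jump to mode 2
Mode 2: flow for 0.3038 to horizon, guard not reached → x = (0.5534)

1 0.8883 2->1
2 1.5650 1->2
final: 2 0.5534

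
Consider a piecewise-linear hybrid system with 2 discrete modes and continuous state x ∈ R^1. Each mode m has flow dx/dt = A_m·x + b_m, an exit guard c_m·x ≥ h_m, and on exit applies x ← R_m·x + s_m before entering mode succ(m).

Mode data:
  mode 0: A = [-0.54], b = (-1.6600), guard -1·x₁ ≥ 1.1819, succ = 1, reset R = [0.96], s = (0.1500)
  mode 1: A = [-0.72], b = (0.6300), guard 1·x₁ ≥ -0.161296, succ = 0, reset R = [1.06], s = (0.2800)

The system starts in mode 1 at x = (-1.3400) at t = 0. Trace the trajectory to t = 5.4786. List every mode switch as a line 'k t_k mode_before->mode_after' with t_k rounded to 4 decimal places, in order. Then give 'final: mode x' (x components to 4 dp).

1 1.0550 1->0
2 2.0182 0->1
3 2.8303 1->0
4 3.7935 0->1
5 4.6056 1->0
final: 0 -1.0874

Mode 1: guard c·x = -0.1613 hit at Δt = 1.0550 (t = 1.0550), x⁻ = (-0.1613) → reset → x⁺ = (0.1090), jump to mode 0
Mode 0: guard c·x = 1.1819 hit at Δt = 0.9632 (t = 2.0182), x⁻ = (-1.1819) → reset → x⁺ = (-0.9846), jump to mode 1
Mode 1: guard c·x = -0.1613 hit at Δt = 0.8121 (t = 2.8303), x⁻ = (-0.1613) → reset → x⁺ = (0.1090), jump to mode 0
Mode 0: guard c·x = 1.1819 hit at Δt = 0.9632 (t = 3.7935), x⁻ = (-1.1819) → reset → x⁺ = (-0.9846), jump to mode 1
Mode 1: guard c·x = -0.1613 hit at Δt = 0.8121 (t = 4.6056), x⁻ = (-0.1613) → reset → x⁺ = (0.1090), jump to mode 0
Mode 0: flow for 0.8730 to horizon, guard not reached → x = (-1.0874)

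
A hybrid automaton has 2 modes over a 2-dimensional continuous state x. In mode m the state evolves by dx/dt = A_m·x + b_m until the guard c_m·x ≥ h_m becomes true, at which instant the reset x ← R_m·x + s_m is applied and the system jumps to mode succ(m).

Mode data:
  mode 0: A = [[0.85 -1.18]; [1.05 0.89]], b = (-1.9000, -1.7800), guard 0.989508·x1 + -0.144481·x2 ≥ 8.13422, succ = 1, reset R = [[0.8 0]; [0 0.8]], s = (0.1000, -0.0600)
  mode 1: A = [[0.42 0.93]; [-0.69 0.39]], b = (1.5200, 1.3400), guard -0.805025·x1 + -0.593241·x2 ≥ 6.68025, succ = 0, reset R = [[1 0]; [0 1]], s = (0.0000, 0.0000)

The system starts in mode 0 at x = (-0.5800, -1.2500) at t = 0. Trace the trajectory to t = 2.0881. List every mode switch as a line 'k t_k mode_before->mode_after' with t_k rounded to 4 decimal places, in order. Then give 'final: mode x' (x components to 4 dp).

Mode 0: guard c·x = 8.1342 hit at Δt = 1.5061 (t = 1.5061), x⁻ = (6.9733, -8.5412) → reset → x⁺ = (5.6787, -6.8930), jump to mode 1
Mode 1: flow for 0.5820 to horizon, guard not reached → x = (3.1353, -9.8662)

1 1.5061 0->1
final: 1 3.1353 -9.8662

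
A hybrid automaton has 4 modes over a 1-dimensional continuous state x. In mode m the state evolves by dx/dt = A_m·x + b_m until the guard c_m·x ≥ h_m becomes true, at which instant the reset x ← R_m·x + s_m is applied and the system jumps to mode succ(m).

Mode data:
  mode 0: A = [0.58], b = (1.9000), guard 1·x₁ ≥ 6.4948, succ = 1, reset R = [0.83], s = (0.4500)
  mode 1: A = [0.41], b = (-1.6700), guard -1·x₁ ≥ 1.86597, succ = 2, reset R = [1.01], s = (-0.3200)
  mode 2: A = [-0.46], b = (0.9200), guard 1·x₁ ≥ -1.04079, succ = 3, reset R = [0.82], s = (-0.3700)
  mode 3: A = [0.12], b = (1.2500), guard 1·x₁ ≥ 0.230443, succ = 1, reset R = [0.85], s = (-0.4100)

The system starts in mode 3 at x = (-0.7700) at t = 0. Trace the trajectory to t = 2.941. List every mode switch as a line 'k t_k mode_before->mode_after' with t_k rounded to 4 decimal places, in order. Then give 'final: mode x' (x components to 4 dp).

1 0.8223 3->1
2 1.6172 1->2
3 2.3217 2->3
final: 3 -0.5142

Mode 3: guard c·x = 0.2304 hit at Δt = 0.8223 (t = 0.8223), x⁻ = (0.2304) → reset → x⁺ = (-0.2141), jump to mode 1
Mode 1: guard c·x = 1.8660 hit at Δt = 0.7949 (t = 1.6172), x⁻ = (-1.8660) → reset → x⁺ = (-2.2046), jump to mode 2
Mode 2: guard c·x = -1.0408 hit at Δt = 0.7045 (t = 2.3217), x⁻ = (-1.0408) → reset → x⁺ = (-1.2234), jump to mode 3
Mode 3: flow for 0.6193 to horizon, guard not reached → x = (-0.5142)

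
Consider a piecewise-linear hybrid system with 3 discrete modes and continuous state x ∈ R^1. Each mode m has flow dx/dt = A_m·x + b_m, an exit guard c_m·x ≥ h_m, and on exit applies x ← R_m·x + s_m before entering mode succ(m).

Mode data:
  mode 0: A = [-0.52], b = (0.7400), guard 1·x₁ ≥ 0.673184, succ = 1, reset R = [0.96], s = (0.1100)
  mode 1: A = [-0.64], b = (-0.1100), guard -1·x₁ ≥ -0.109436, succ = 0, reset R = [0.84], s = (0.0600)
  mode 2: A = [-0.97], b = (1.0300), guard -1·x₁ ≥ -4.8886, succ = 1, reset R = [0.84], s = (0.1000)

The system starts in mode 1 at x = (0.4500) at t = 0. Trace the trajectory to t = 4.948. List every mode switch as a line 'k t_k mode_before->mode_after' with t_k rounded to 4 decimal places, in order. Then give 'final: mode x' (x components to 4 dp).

Mode 1: guard c·x = -0.1094 hit at Δt = 1.2395 (t = 1.2395), x⁻ = (0.1094) → reset → x⁺ = (0.1519), jump to mode 0
Mode 0: guard c·x = 0.6732 hit at Δt = 1.0149 (t = 2.2544), x⁻ = (0.6732) → reset → x⁺ = (0.7563), jump to mode 1
Mode 1: guard c·x = -0.1094 hit at Δt = 1.8652 (t = 4.1196), x⁻ = (0.1094) → reset → x⁺ = (0.1519), jump to mode 0
Mode 0: flow for 0.8284 to horizon, guard not reached → x = (0.5968)

1 1.2395 1->0
2 2.2544 0->1
3 4.1196 1->0
final: 0 0.5968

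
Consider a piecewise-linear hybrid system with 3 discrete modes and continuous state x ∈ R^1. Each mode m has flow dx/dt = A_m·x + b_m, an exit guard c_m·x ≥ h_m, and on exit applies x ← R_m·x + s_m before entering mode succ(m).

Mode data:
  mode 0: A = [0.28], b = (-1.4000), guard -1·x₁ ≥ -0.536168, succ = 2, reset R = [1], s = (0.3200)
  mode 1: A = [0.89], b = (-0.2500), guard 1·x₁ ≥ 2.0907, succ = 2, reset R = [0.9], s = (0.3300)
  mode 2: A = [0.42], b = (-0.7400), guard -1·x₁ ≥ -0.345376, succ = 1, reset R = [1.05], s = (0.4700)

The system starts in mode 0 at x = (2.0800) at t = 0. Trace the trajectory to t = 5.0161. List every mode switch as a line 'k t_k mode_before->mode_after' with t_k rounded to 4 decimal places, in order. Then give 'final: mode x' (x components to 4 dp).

1 1.5158 0->2
2 2.5806 2->1
3 3.9153 1->2
final: 2 2.4760

Mode 0: guard c·x = -0.5362 hit at Δt = 1.5158 (t = 1.5158), x⁻ = (0.5362) → reset → x⁺ = (0.8562), jump to mode 2
Mode 2: guard c·x = -0.3454 hit at Δt = 1.0648 (t = 2.5806), x⁻ = (0.3454) → reset → x⁺ = (0.8326), jump to mode 1
Mode 1: guard c·x = 2.0907 hit at Δt = 1.3347 (t = 3.9153), x⁻ = (2.0907) → reset → x⁺ = (2.2116), jump to mode 2
Mode 2: flow for 1.1008 to horizon, guard not reached → x = (2.4760)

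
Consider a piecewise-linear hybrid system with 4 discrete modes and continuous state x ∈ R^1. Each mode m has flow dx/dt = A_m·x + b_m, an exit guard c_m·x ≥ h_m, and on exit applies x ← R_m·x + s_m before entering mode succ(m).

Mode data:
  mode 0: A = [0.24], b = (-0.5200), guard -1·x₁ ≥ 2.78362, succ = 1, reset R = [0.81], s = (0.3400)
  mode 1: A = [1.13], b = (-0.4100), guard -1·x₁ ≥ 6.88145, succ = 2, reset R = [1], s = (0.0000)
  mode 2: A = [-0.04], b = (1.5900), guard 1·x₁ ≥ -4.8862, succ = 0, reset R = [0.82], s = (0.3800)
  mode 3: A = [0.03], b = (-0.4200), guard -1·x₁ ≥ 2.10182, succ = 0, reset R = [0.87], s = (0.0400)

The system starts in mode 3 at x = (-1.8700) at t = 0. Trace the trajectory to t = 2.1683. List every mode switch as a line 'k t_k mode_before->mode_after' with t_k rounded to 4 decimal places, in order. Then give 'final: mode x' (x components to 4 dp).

1 0.4834 3->0
2 1.4184 0->1
final: 1 -4.9520

Mode 3: guard c·x = 2.1018 hit at Δt = 0.4834 (t = 0.4834), x⁻ = (-2.1018) → reset → x⁺ = (-1.7886), jump to mode 0
Mode 0: guard c·x = 2.7836 hit at Δt = 0.9350 (t = 1.4184), x⁻ = (-2.7836) → reset → x⁺ = (-1.9147), jump to mode 1
Mode 1: flow for 0.7499 to horizon, guard not reached → x = (-4.9520)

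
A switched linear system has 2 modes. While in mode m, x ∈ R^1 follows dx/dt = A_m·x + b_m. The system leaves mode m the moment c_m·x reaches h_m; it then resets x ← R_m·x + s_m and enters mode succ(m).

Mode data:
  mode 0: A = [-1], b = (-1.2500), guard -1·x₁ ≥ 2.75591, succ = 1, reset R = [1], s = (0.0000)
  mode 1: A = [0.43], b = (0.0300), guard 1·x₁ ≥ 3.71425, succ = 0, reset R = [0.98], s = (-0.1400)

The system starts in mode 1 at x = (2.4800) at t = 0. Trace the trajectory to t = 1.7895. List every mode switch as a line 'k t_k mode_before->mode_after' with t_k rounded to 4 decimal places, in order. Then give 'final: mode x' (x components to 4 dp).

Mode 1: guard c·x = 3.7142 hit at Δt = 0.9181 (t = 0.9181), x⁻ = (3.7142) → reset → x⁺ = (3.5000), jump to mode 0
Mode 0: flow for 0.8714 to horizon, guard not reached → x = (0.7372)

1 0.9181 1->0
final: 0 0.7372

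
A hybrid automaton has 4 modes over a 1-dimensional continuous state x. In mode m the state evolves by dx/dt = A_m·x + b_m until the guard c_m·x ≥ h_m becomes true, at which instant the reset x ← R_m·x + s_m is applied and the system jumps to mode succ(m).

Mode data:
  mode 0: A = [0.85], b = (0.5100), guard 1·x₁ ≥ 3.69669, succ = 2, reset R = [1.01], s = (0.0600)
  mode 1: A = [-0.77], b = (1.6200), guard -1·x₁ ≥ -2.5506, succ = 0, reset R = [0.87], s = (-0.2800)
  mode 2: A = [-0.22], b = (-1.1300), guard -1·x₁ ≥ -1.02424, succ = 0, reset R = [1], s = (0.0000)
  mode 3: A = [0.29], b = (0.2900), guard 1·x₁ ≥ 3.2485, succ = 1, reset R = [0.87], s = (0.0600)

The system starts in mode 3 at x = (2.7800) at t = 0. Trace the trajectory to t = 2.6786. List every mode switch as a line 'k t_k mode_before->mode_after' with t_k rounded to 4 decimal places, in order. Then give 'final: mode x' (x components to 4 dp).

1 0.4029 3->1
2 1.1306 1->0
3 1.7495 0->2
final: 2 2.1428

Mode 3: guard c·x = 3.2485 hit at Δt = 0.4029 (t = 0.4029), x⁻ = (3.2485) → reset → x⁺ = (2.8862), jump to mode 1
Mode 1: guard c·x = -2.5506 hit at Δt = 0.7277 (t = 1.1306), x⁻ = (2.5506) → reset → x⁺ = (1.9390), jump to mode 0
Mode 0: guard c·x = 3.6967 hit at Δt = 0.6189 (t = 1.7495), x⁻ = (3.6967) → reset → x⁺ = (3.7937), jump to mode 2
Mode 2: flow for 0.9291 to horizon, guard not reached → x = (2.1428)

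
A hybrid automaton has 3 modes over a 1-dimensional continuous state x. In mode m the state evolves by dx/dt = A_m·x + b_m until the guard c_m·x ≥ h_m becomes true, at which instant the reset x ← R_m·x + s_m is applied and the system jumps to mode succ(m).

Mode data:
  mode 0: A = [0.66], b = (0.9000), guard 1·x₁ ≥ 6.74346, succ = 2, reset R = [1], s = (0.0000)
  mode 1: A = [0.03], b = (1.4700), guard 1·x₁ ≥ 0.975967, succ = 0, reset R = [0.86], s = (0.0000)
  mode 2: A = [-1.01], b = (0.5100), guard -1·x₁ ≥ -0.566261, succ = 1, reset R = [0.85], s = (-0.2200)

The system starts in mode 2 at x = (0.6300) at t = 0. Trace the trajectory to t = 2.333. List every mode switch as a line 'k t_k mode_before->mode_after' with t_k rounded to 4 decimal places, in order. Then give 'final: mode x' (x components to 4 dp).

1 0.7057 2->1
2 1.1858 1->0
final: 0 3.3335

Mode 2: guard c·x = -0.5663 hit at Δt = 0.7057 (t = 0.7057), x⁻ = (0.5663) → reset → x⁺ = (0.2613), jump to mode 1
Mode 1: guard c·x = 0.9760 hit at Δt = 0.4801 (t = 1.1858), x⁻ = (0.9760) → reset → x⁺ = (0.8393), jump to mode 0
Mode 0: flow for 1.1472 to horizon, guard not reached → x = (3.3335)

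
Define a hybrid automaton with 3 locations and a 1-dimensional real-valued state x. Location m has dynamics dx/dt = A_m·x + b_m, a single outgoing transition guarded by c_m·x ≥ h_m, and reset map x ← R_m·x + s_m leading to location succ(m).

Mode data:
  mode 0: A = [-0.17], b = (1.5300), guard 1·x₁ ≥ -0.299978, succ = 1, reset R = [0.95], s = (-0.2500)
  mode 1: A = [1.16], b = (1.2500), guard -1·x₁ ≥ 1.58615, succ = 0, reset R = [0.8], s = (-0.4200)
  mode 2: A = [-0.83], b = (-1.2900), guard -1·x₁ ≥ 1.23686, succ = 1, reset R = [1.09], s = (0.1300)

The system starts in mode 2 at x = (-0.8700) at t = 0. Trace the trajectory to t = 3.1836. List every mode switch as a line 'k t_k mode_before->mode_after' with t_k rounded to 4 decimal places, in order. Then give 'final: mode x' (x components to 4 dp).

Mode 2: guard c·x = 1.2369 hit at Δt = 0.9256 (t = 0.9256), x⁻ = (-1.2369) → reset → x⁺ = (-1.2182), jump to mode 1
Mode 1: guard c·x = 1.5861 hit at Δt = 1.1084 (t = 2.0340), x⁻ = (-1.5861) → reset → x⁺ = (-1.6889), jump to mode 0
Mode 0: guard c·x = -0.3000 hit at Δt = 0.8188 (t = 2.8528), x⁻ = (-0.3000) → reset → x⁺ = (-0.5350), jump to mode 1
Mode 1: flow for 0.3308 to horizon, guard not reached → x = (-0.2812)

1 0.9256 2->1
2 2.0340 1->0
3 2.8528 0->1
final: 1 -0.2812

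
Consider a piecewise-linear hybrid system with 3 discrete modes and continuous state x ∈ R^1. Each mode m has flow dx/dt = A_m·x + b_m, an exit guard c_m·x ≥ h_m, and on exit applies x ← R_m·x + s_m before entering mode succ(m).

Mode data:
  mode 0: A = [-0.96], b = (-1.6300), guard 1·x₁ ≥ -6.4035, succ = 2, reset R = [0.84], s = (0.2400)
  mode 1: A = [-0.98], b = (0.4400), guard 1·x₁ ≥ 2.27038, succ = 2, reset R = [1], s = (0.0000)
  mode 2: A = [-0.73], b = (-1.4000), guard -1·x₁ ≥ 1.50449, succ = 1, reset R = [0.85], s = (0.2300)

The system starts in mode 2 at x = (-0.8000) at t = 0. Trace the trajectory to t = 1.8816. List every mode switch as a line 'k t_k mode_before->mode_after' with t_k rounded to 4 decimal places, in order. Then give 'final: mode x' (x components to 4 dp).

Mode 2: guard c·x = 1.5045 hit at Δt = 1.3629 (t = 1.3629), x⁻ = (-1.5045) → reset → x⁺ = (-1.0488), jump to mode 1
Mode 1: flow for 0.5187 to horizon, guard not reached → x = (-0.4519)

1 1.3629 2->1
final: 1 -0.4519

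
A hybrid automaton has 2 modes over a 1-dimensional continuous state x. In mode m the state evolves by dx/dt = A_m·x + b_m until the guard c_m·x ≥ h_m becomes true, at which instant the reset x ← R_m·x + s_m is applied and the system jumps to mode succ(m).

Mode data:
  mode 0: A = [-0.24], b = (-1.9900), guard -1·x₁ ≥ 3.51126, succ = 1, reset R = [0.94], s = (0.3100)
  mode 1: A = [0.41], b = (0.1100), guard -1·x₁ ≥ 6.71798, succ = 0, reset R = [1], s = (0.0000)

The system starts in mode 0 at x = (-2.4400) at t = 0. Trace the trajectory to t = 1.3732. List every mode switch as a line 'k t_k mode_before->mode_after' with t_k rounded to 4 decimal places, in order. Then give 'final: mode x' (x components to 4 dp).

Mode 0: guard c·x = 3.5113 hit at Δt = 0.8425 (t = 0.8425), x⁻ = (-3.5113) → reset → x⁺ = (-2.9906), jump to mode 1
Mode 1: flow for 0.5307 to horizon, guard not reached → x = (-3.6523)

1 0.8425 0->1
final: 1 -3.6523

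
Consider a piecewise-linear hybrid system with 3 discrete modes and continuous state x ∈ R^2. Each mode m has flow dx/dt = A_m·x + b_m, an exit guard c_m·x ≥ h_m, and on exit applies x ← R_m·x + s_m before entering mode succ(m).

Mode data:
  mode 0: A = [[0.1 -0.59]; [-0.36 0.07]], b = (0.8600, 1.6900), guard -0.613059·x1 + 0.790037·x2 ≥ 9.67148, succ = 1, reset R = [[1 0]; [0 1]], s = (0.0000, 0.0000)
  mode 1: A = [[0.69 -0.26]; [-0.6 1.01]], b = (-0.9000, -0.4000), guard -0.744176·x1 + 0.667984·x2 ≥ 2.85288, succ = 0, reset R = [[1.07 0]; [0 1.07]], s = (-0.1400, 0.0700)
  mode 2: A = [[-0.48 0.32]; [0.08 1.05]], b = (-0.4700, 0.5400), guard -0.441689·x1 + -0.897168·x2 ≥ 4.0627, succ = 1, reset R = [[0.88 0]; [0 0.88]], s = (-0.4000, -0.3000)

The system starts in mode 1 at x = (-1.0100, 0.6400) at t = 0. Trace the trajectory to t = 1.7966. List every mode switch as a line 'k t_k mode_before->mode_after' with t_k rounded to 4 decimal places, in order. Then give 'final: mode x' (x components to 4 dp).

Mode 1: guard c·x = 2.8529 hit at Δt = 0.5975 (t = 0.5975), x⁻ = (-2.3842, 1.6147) → reset → x⁺ = (-2.6911, 1.7977), jump to mode 0
Mode 0: flow for 1.1991 to horizon, guard not reached → x = (-4.6187, 5.6000)

1 0.5975 1->0
final: 0 -4.6187 5.6000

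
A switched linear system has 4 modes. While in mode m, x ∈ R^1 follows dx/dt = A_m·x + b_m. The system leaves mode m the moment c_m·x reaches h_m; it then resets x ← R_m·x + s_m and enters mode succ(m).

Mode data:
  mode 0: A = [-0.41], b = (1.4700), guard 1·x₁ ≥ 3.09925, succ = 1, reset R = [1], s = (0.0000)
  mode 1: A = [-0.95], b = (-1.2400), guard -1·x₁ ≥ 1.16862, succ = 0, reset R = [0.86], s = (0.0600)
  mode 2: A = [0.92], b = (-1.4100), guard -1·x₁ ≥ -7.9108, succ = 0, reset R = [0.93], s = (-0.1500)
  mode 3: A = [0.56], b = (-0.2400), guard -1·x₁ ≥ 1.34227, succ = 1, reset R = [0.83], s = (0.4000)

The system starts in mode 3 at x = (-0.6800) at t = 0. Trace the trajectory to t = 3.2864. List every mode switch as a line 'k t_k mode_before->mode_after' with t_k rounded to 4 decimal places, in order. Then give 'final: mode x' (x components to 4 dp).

1 0.8364 3->1
2 2.3782 1->0
final: 0 0.4634

Mode 3: guard c·x = 1.3423 hit at Δt = 0.8364 (t = 0.8364), x⁻ = (-1.3423) → reset → x⁺ = (-0.7141), jump to mode 1
Mode 1: guard c·x = 1.1686 hit at Δt = 1.5418 (t = 2.3782), x⁻ = (-1.1686) → reset → x⁺ = (-0.9450), jump to mode 0
Mode 0: flow for 0.9082 to horizon, guard not reached → x = (0.4634)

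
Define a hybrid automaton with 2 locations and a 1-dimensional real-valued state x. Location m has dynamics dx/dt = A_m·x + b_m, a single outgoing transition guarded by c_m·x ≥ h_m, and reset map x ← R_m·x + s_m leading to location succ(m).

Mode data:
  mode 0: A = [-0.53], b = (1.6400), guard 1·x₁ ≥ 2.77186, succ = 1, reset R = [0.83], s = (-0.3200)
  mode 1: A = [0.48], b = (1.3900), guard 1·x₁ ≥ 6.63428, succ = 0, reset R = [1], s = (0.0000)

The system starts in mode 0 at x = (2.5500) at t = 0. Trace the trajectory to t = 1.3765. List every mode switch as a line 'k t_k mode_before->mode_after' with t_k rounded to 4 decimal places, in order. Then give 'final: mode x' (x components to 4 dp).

Mode 0: guard c·x = 2.7719 hit at Δt = 0.9878 (t = 0.9878), x⁻ = (2.7719) → reset → x⁺ = (1.9806), jump to mode 1
Mode 1: flow for 0.3887 to horizon, guard not reached → x = (2.9809)

1 0.9878 0->1
final: 1 2.9809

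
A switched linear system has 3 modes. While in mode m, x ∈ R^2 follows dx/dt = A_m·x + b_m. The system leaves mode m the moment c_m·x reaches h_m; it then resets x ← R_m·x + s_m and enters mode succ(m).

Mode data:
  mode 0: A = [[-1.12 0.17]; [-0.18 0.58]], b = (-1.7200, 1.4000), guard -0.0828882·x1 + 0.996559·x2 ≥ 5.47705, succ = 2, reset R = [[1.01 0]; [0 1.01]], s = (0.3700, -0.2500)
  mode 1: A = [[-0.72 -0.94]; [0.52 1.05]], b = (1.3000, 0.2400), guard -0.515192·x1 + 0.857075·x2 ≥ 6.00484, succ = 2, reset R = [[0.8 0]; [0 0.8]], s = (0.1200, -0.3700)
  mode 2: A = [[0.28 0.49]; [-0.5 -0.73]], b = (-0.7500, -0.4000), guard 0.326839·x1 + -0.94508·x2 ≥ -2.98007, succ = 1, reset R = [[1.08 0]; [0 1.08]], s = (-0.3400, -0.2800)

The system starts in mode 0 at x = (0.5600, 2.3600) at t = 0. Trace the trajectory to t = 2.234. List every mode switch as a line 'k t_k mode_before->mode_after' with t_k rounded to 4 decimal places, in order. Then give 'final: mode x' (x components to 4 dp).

Mode 0: guard c·x = 5.4771 hit at Δt = 0.8652 (t = 0.8652), x⁻ = (-0.3618, 5.4659) → reset → x⁺ = (0.0045, 5.2705), jump to mode 2
Mode 2: guard c·x = -2.9801 hit at Δt = 0.4984 (t = 1.3636), x⁻ = (0.7361, 3.4078) → reset → x⁺ = (0.4550, 3.4005), jump to mode 1
Mode 1: guard c·x = 6.0048 hit at Δt = 0.5692 (t = 1.9328), x⁻ = (-1.2132, 6.2769) → reset → x⁺ = (-0.8506, 4.6515), jump to mode 2
Mode 2: flow for 0.3012 to horizon, guard not reached → x = (-0.5179, 3.7157)

1 0.8652 0->2
2 1.3636 2->1
3 1.9328 1->2
final: 2 -0.5179 3.7157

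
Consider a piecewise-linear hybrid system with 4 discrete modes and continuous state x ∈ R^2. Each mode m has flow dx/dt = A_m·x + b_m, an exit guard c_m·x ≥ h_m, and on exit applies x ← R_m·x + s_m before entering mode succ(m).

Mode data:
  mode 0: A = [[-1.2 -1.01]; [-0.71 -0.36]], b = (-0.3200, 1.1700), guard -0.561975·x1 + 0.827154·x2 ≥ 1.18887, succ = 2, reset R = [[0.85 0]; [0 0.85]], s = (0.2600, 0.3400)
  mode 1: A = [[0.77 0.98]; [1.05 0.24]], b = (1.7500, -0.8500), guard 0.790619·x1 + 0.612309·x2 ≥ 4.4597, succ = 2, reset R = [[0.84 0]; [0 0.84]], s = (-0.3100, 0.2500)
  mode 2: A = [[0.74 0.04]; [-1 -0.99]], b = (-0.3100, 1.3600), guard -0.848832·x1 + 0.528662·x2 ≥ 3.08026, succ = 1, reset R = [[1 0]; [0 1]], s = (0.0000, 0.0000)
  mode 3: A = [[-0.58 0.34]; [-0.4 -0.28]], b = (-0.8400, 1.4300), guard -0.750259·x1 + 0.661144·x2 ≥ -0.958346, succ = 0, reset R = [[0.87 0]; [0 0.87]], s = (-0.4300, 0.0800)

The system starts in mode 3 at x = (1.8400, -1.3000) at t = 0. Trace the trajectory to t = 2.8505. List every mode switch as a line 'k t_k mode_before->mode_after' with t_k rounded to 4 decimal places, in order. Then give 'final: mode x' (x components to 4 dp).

1 0.5790 3->0
2 1.9495 0->2
final: 2 -0.6868 1.5928

Mode 3: guard c·x = -0.9583 hit at Δt = 0.5790 (t = 0.5790), x⁻ = (0.7440, -0.6052) → reset → x⁺ = (0.2173, -0.4465), jump to mode 0
Mode 0: guard c·x = 1.1889 hit at Δt = 1.3705 (t = 1.9495), x⁻ = (-0.5240, 1.0813) → reset → x⁺ = (-0.1854, 1.2591), jump to mode 2
Mode 2: flow for 0.9010 to horizon, guard not reached → x = (-0.6868, 1.5928)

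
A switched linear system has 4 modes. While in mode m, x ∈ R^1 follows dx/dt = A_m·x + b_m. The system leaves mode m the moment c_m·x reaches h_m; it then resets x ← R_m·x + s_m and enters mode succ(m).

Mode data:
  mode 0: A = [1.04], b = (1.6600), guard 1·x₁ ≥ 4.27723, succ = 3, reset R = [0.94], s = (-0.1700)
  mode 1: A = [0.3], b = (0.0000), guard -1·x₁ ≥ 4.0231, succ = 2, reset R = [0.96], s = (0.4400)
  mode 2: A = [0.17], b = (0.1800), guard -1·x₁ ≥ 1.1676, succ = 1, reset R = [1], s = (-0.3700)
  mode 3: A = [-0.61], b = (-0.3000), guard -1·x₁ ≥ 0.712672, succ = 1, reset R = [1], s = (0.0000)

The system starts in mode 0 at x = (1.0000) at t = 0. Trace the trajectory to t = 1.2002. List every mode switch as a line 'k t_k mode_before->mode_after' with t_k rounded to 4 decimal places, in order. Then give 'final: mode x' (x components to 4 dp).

Mode 0: guard c·x = 4.2772 hit at Δt = 0.7850 (t = 0.7850), x⁻ = (4.2772) → reset → x⁺ = (3.8506), jump to mode 3
Mode 3: flow for 0.4152 to horizon, guard not reached → x = (2.8790)

1 0.7850 0->3
final: 3 2.8790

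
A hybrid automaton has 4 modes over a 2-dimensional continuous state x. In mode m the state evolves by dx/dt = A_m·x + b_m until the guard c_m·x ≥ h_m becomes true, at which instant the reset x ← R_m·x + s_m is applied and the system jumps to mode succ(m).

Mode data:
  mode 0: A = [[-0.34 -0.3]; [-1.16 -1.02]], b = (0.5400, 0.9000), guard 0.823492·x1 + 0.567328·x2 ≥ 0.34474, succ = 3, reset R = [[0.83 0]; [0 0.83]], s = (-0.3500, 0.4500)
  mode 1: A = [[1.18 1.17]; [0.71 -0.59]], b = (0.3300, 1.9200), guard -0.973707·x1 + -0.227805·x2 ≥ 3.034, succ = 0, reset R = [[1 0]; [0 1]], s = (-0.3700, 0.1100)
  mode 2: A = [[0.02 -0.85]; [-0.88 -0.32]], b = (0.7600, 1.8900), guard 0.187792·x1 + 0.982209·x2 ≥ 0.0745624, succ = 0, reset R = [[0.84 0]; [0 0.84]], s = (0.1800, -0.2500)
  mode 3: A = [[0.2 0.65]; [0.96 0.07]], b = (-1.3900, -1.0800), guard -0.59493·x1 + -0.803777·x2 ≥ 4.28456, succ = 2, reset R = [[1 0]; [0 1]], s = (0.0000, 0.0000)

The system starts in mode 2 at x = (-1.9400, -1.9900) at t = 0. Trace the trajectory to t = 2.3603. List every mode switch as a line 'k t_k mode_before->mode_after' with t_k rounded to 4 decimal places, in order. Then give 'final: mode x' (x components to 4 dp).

1 0.6762 2->0
2 1.7090 0->3
final: 3 -1.2269 -0.0598

Mode 2: guard c·x = 0.0746 hit at Δt = 0.6762 (t = 0.6762), x⁻ = (-0.9991, 0.2669) → reset → x⁺ = (-0.6592, -0.0258), jump to mode 0
Mode 0: guard c·x = 0.3447 hit at Δt = 1.0328 (t = 1.7090), x⁻ = (-0.1325, 0.8000) → reset → x⁺ = (-0.4600, 1.1140), jump to mode 3
Mode 3: flow for 0.6513 to horizon, guard not reached → x = (-1.2269, -0.0598)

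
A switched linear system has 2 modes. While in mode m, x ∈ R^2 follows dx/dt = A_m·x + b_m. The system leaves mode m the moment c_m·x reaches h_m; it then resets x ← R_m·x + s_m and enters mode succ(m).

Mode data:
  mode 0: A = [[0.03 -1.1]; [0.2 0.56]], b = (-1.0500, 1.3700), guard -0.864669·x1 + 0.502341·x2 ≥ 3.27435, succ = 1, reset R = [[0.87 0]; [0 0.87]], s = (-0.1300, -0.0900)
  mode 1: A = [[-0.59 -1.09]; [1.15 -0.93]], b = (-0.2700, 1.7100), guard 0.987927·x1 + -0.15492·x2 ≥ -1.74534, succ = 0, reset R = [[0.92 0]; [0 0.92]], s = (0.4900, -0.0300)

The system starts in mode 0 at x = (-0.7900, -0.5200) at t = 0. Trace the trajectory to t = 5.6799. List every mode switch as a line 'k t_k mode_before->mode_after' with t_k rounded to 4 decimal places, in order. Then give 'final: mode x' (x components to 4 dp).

1 1.5122 0->1
2 2.5962 1->0
3 3.7767 0->1
4 4.8317 1->0
final: 0 -2.3031 0.7284

Mode 0: guard c·x = 3.2744 hit at Δt = 1.5122 (t = 1.5122), x⁻ = (-3.0077, 1.3411) → reset → x⁺ = (-2.7467, 1.0767), jump to mode 1
Mode 1: guard c·x = -1.7453 hit at Δt = 1.0840 (t = 2.5962), x⁻ = (-1.8003, -0.2145) → reset → x⁺ = (-1.1663, -0.2273), jump to mode 0
Mode 0: guard c·x = 3.2744 hit at Δt = 1.1805 (t = 3.7767), x⁻ = (-3.0711, 1.2319) → reset → x⁺ = (-2.8019, 0.9817), jump to mode 1
Mode 1: guard c·x = -1.7453 hit at Δt = 1.0550 (t = 4.8317), x⁻ = (-1.8049, -0.2436) → reset → x⁺ = (-1.1705, -0.2541), jump to mode 0
Mode 0: flow for 0.8482 to horizon, guard not reached → x = (-2.3031, 0.7284)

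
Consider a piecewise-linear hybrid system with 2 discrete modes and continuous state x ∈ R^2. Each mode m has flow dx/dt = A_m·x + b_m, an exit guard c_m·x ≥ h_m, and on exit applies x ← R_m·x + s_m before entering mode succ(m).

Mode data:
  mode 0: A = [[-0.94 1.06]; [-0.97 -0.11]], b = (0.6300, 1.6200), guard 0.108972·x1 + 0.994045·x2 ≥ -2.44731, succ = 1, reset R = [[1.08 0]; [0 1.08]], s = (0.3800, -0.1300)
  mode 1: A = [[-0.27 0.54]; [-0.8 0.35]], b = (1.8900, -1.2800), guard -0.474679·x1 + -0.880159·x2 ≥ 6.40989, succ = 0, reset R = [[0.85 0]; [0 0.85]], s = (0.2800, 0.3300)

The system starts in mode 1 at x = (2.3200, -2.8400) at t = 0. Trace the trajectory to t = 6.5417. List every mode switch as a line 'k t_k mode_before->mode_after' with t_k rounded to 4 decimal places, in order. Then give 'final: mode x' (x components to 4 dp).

1 1.0783 1->0
2 2.2400 0->1
3 4.7670 1->0
4 5.4743 0->1
final: 1 -1.2960 -3.6396

Mode 1: guard c·x = 6.4099 hit at Δt = 1.0783 (t = 1.0783), x⁻ = (0.7988, -7.7135) → reset → x⁺ = (0.9590, -6.2264), jump to mode 0
Mode 0: guard c·x = -2.4473 hit at Δt = 1.1617 (t = 2.2400), x⁻ = (-2.2992, -2.2099) → reset → x⁺ = (-2.1031, -2.5167), jump to mode 1
Mode 1: guard c·x = 6.4099 hit at Δt = 2.5270 (t = 4.7670), x⁻ = (-1.8435, -6.2885) → reset → x⁺ = (-1.2869, -5.0152), jump to mode 0
Mode 0: guard c·x = -2.4473 hit at Δt = 0.7072 (t = 5.4743), x⁻ = (-2.2501, -2.2153) → reset → x⁺ = (-2.0502, -2.5225), jump to mode 1
Mode 1: flow for 1.0674 to horizon, guard not reached → x = (-1.2960, -3.6396)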